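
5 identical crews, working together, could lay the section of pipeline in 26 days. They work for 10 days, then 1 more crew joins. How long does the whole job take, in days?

70/3 days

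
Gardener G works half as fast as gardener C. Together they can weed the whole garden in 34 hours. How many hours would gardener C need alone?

Let gardener C's rate be r; then gardener G's rate is (1/2)r, so together (1/2 + 1)r = (3/2)r = 1/34.
Thus r = 1/51 per hour.
Gardener C alone: 51 hours; gardener G alone: 102 hours.

51 hours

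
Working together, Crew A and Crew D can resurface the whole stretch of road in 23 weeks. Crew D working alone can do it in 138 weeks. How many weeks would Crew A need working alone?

138/5 weeks

Combined rate is 1/23 per week.
Known contribution: 1/138 per week.
So Crew A's rate is 1/23 − 1/138 = 5/138, meaning 138/5 weeks alone.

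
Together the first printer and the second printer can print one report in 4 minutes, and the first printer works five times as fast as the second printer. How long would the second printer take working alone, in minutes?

Let the second printer's rate be r; then the first printer's rate is 5r, so together (5 + 1)r = 6r = 1/4.
Thus r = 1/24 per minute.
The second printer alone: 24 minutes; the first printer alone: 24/5 minutes.

24 minutes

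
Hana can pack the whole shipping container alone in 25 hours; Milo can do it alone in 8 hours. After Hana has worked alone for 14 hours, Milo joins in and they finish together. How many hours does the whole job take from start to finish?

In 14 hours Hana does 14/25 of the job, leaving 11/25.
Hana and Milo together work at 33/200 per hour, so finishing takes 11/25 ÷ 33/200 = 8/3 hours.
Total time = 14 + 8/3 = 50/3 hours.

50/3 hours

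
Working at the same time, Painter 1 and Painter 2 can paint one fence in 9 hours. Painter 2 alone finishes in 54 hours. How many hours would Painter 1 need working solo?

Combined rate is 1/9 per hour.
Known contribution: 1/54 per hour.
So Painter 1's rate is 1/9 − 1/54 = 5/54, meaning 54/5 hours alone.

54/5 hours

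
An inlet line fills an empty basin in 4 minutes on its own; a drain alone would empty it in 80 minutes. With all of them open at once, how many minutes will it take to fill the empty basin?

Net rate = 1/4 − 1/80 = (20 − 1)/80 = 19/80 per minute.
Filling time = 1 ÷ (19/80) = 80/19 minutes.

80/19 minutes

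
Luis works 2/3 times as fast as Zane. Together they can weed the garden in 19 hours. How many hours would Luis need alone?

95/2 hours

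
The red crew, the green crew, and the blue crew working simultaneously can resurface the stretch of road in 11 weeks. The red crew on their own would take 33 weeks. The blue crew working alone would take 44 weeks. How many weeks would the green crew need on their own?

132/5 weeks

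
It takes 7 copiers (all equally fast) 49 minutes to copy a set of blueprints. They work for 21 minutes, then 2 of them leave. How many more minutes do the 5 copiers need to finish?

196/5 minutes

One copier does 1/343 of the job per minute.
After 21 minutes with 7 copiers, 3/7 is done (4/7 left).
With 5 copiers the rate is 5/343, so the rest takes 4/7 ÷ 5/343 = 196/5 minutes.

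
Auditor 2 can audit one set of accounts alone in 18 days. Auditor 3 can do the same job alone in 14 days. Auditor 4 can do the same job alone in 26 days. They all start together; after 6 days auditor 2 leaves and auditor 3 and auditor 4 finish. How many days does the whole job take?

91/15 days

In the first 6 days the combined rate is 271/1638, so 271/273 of the job is done, leaving 2/273.
After auditor 2 leaves the rate is 10/91 per day; the remaining 2/273 takes 1/15 days.
Total = 6 + 1/15 = 91/15 days.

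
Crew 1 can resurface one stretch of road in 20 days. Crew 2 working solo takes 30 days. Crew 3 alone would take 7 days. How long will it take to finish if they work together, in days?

84/19 days

Combined rate: 1/20 + 1/30 + 1/7 = (21 + 14 + 60)/420 = 95/420 = 19/84 per day.
Time = 1 ÷ (19/84) = 84/19 days.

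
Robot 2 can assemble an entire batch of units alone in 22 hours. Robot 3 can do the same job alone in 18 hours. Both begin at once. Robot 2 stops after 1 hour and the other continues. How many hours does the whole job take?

In the first 1 hour the combined rate is 10/99, so 10/99 of the job is done, leaving 89/99.
After Robot 2 leaves the rate is 1/18 per hour; the remaining 89/99 takes 178/11 hours.
Total = 1 + 178/11 = 189/11 hours.

189/11 hours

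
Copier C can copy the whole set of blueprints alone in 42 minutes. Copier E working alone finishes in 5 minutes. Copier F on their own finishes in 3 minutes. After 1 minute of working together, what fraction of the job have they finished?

39/70

Combined rate: 1/42 + 1/5 + 1/3 = (5 + 42 + 70)/210 = 117/210 = 39/70 per minute.
In 1 minute they complete 1·39/70 = 39/70 of the job.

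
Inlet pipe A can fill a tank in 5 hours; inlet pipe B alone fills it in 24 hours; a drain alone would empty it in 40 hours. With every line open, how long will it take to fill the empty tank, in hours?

60/13 hours

Net rate = 1/5 + 1/24 − 1/40 = (24 + 5 − 3)/120 = 26/120 = 13/60 per hour.
Filling time = 1 ÷ (13/60) = 60/13 hours.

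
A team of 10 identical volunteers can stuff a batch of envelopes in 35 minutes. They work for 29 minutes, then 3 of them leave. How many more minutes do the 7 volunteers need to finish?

60/7 minutes

One volunteer does 1/350 of the job per minute.
After 29 minutes with 10 volunteers, 29/35 is done (6/35 left).
With 7 volunteers the rate is 7/350 = 1/50, so the rest takes 6/35 ÷ 1/50 = 60/7 minutes.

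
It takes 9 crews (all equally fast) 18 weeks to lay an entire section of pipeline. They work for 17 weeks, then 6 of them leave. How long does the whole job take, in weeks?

20 weeks

One crew does 1/162 of the job per week.
After 17 weeks with 9 crews, 17/18 is done (1/18 left).
With 3 crews the rate is 3/162 = 1/54, so the rest takes 1/18 ÷ 1/54 = 3 weeks.
Total = 17 + 3 = 20 weeks.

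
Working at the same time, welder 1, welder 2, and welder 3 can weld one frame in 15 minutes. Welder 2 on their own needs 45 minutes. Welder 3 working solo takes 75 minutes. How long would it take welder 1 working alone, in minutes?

225/7 minutes

Combined rate is 1/15 per minute.
Known contribution: 1/45 + 1/75 = (5 + 3)/225 = 8/225 per minute.
So welder 1's rate is 1/15 − 8/225 = 7/225, meaning 225/7 minutes alone.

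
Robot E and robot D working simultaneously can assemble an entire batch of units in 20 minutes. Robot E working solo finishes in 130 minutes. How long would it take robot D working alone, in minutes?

260/11 minutes

Combined rate is 1/20 per minute.
Known contribution: 1/130 per minute.
So robot D's rate is 1/20 − 1/130 = 11/260, meaning 260/11 minutes alone.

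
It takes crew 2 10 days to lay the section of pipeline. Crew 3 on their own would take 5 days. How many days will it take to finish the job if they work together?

Combined rate: 1/10 + 1/5 = (1 + 2)/10 = 3/10 per day.
Time = 1 ÷ (3/10) = 10/3 days.

10/3 days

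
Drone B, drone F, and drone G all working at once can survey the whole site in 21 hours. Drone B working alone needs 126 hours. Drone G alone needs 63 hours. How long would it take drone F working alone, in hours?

42 hours

Combined rate is 1/21 per hour.
Known contribution: 1/126 + 1/63 = (1 + 2)/126 = 3/126 = 1/42 per hour.
So drone F's rate is 1/21 − 1/42 = 1/42, meaning 42 hours alone.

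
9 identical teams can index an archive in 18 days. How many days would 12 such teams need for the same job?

27/2 days

Total work is 9·18 = 162 team-days.
With 12 teams: 162/12 = 27/2 days.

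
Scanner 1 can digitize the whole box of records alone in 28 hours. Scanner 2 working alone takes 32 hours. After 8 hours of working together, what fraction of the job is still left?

Combined rate: 1/28 + 1/32 = (8 + 7)/224 = 15/224 per hour.
In 8 hours they complete 8·15/224 = 15/28 of the job.
So 13/28 remains.

13/28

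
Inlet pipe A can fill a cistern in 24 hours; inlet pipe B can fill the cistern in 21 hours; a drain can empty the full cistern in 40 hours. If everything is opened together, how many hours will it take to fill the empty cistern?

Net rate = 1/24 + 1/21 − 1/40 = (35 + 40 − 21)/840 = 54/840 = 9/140 per hour.
Filling time = 1 ÷ (9/140) = 140/9 hours.

140/9 hours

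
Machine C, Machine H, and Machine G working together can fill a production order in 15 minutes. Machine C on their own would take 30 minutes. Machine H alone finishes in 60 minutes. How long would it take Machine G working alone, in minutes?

60 minutes

Combined rate is 1/15 per minute.
Known contribution: 1/30 + 1/60 = (2 + 1)/60 = 3/60 = 1/20 per minute.
So Machine G's rate is 1/15 − 1/20 = 1/60, meaning 60 minutes alone.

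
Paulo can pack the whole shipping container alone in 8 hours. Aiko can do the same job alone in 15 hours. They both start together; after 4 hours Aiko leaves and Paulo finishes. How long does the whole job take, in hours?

In the first 4 hours the combined rate is 23/120, so 23/30 of the job is done, leaving 7/30.
After Aiko leaves the rate is 1/8 per hour; the remaining 7/30 takes 28/15 hours.
Total = 4 + 28/15 = 88/15 hours.

88/15 hours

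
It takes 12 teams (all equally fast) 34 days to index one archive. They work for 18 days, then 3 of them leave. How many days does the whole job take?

118/3 days

One team does 1/408 of the job per day.
After 18 days with 12 teams, 9/17 is done (8/17 left).
With 9 teams the rate is 9/408 = 3/136, so the rest takes 8/17 ÷ 3/136 = 64/3 days.
Total = 18 + 64/3 = 118/3 days.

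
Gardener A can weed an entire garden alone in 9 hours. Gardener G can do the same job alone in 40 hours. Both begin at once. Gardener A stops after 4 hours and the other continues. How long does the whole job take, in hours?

200/9 hours

In the first 4 hours the combined rate is 49/360, so 49/90 of the job is done, leaving 41/90.
After gardener A leaves the rate is 1/40 per hour; the remaining 41/90 takes 164/9 hours.
Total = 4 + 164/9 = 200/9 hours.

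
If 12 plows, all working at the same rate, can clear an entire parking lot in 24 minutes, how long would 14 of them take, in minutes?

Total work is 12·24 = 288 plow-minutes.
With 14 plows: 288/14 = 144/7 minutes.

144/7 minutes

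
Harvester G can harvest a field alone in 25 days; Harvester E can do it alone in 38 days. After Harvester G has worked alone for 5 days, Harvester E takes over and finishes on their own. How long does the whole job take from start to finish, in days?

In 5 days Harvester G does 5/25 = 1/5 of the job, leaving 4/5.
Harvester E works at 1/38 per day, so finishing takes 4/5 ÷ 1/38 = 152/5 days.
Total time = 5 + 152/5 = 177/5 days.

177/5 days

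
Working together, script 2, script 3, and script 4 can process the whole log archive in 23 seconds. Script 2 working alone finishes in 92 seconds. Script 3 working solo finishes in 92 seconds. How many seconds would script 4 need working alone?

Combined rate is 1/23 per second.
Known contribution: 1/92 + 1/92 = (1 + 1)/92 = 2/92 = 1/46 per second.
So script 4's rate is 1/23 − 1/46 = 1/46, meaning 46 seconds alone.

46 seconds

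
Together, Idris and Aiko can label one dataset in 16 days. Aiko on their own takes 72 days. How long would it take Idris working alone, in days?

144/7 days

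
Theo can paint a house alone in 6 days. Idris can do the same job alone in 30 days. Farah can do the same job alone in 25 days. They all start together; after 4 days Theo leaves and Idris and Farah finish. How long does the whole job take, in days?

In the first 4 days the combined rate is 6/25, so 24/25 of the job is done, leaving 1/25.
After Theo leaves the rate is 11/150 per day; the remaining 1/25 takes 6/11 days.
Total = 4 + 6/11 = 50/11 days.

50/11 days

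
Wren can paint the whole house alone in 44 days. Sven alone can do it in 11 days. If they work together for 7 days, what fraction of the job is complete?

35/44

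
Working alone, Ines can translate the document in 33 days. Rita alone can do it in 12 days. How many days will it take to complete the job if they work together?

44/5 days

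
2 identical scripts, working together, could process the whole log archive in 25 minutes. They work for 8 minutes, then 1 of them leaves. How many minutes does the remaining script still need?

One script does 1/50 of the job per minute.
After 8 minutes with 2 scripts, 8/25 is done (17/25 left).
With 1 script the rate is 1/50, so the rest takes 17/25 ÷ 1/50 = 34 minutes.

34 minutes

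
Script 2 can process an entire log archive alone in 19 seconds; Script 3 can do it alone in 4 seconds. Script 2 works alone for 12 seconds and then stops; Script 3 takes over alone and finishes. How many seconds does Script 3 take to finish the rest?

In 12 seconds Script 2 does 12/19 of the job, leaving 7/19.
Script 3 works at 1/4 per second, so finishing takes 7/19 ÷ 1/4 = 28/19 seconds.

28/19 seconds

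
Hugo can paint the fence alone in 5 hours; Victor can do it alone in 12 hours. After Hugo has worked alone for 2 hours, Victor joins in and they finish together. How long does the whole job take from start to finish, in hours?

70/17 hours

In 2 hours Hugo does 2/5 of the job, leaving 3/5.
Hugo and Victor together work at 17/60 per hour, so finishing takes 3/5 ÷ 17/60 = 36/17 hours.
Total time = 2 + 36/17 = 70/17 hours.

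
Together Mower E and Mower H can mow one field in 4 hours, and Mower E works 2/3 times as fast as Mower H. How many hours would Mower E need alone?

Let Mower H's rate be r; then Mower E's rate is (2/3)r, so together (2/3 + 1)r = (5/3)r = 1/4.
Thus r = 3/20 per hour.
Mower H alone: 20/3 hours; Mower E alone: 10 hours.

10 hours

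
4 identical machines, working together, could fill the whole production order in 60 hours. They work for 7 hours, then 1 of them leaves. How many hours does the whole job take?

233/3 hours

One machine does 1/240 of the job per hour.
After 7 hours with 4 machines, 7/60 is done (53/60 left).
With 3 machines the rate is 3/240 = 1/80, so the rest takes 53/60 ÷ 1/80 = 212/3 hours.
Total = 7 + 212/3 = 233/3 hours.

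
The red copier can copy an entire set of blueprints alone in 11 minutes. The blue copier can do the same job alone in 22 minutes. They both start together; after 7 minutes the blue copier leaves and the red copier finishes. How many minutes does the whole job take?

15/2 minutes

In the first 7 minutes the combined rate is 3/22, so 21/22 of the job is done, leaving 1/22.
After the blue copier leaves the rate is 1/11 per minute; the remaining 1/22 takes 1/2 minutes.
Total = 7 + 1/2 = 15/2 minutes.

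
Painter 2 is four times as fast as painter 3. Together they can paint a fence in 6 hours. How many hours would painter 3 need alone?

Let painter 3's rate be r; then painter 2's rate is 4r, so together (4 + 1)r = 5r = 1/6.
Thus r = 1/30 per hour.
Painter 3 alone: 30 hours; painter 2 alone: 15/2 hours.

30 hours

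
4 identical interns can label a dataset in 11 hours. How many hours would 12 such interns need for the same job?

11/3 hours

Total work is 4·11 = 44 intern-hours.
With 12 interns: 44/12 = 11/3 hours.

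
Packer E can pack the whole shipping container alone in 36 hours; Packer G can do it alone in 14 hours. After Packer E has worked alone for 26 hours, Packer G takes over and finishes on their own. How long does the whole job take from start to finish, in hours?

269/9 hours

In 26 hours Packer E does 26/36 = 13/18 of the job, leaving 5/18.
Packer G works at 1/14 per hour, so finishing takes 5/18 ÷ 1/14 = 35/9 hours.
Total time = 26 + 35/9 = 269/9 hours.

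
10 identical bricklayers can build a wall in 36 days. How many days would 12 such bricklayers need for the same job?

30 days

Total work is 10·36 = 360 bricklayer-days.
With 12 bricklayers: 360/12 = 30 days.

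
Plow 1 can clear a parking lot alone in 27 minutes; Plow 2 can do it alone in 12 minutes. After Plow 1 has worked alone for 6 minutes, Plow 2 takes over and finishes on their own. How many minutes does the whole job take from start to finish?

In 6 minutes Plow 1 does 6/27 = 2/9 of the job, leaving 7/9.
Plow 2 works at 1/12 per minute, so finishing takes 7/9 ÷ 1/12 = 28/3 minutes.
Total time = 6 + 28/3 = 46/3 minutes.

46/3 minutes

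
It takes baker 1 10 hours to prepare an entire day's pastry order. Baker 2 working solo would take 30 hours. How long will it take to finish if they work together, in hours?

Combined rate: 1/10 + 1/30 = (3 + 1)/30 = 4/30 = 2/15 per hour.
Time = 1 ÷ (2/15) = 15/2 hours.

15/2 hours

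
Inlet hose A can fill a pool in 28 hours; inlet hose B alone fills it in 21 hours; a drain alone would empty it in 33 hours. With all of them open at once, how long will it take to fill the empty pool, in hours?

Net rate = 1/28 + 1/21 − 1/33 = (33 + 44 − 28)/924 = 49/924 = 7/132 per hour.
Filling time = 1 ÷ (7/132) = 132/7 hours.

132/7 hours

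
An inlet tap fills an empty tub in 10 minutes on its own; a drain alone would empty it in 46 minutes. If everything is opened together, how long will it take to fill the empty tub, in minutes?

Net rate = 1/10 − 1/46 = (23 − 5)/230 = 18/230 = 9/115 per minute.
Filling time = 1 ÷ (9/115) = 115/9 minutes.

115/9 minutes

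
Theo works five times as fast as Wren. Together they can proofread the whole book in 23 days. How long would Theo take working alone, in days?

Let Wren's rate be r; then Theo's rate is 5r, so together (5 + 1)r = 6r = 1/23.
Thus r = 1/138 per day.
Wren alone: 138 days; Theo alone: 138/5 days.

138/5 days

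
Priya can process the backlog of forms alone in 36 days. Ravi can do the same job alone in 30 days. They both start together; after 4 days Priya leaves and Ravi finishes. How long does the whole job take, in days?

80/3 days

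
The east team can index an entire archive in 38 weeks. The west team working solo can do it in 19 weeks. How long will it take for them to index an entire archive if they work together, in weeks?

38/3 weeks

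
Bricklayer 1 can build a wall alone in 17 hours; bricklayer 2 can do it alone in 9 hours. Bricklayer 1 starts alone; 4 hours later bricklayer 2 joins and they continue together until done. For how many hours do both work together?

In 4 hours bricklayer 1 does 4/17 of the job, leaving 13/17.
Bricklayer 1 and bricklayer 2 together work at 26/153 per hour, so finishing takes 13/17 ÷ 26/153 = 9/2 hours.

9/2 hours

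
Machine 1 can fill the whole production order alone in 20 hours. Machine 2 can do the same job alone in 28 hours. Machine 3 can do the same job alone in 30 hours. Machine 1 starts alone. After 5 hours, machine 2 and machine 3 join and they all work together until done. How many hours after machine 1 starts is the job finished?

In the first 5 hours machine 1 alone does 5/20 = 1/4 of the job, leaving 3/4.
Once everyone is working, combined rate: 1/20 + 1/28 + 1/30 = (21 + 15 + 14)/420 = 50/420 = 5/42 per hour.
Remaining 3/4 at 5/42 per hour takes 63/10 hours.
Total from the start = 5 + 63/10 = 113/10 hours.

113/10 hours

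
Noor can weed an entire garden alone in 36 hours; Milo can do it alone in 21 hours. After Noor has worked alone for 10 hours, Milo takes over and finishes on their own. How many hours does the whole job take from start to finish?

151/6 hours

In 10 hours Noor does 10/36 = 5/18 of the job, leaving 13/18.
Milo works at 1/21 per hour, so finishing takes 13/18 ÷ 1/21 = 91/6 hours.
Total time = 10 + 91/6 = 151/6 hours.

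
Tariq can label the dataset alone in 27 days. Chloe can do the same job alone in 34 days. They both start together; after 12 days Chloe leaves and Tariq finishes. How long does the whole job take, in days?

In the first 12 days the combined rate is 61/918, so 122/153 of the job is done, leaving 31/153.
After Chloe leaves the rate is 1/27 per day; the remaining 31/153 takes 93/17 days.
Total = 12 + 93/17 = 297/17 days.

297/17 days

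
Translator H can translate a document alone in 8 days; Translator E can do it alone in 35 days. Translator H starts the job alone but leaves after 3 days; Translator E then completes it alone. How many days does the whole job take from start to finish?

In 3 days Translator H does 3/8 of the job, leaving 5/8.
Translator E works at 1/35 per day, so finishing takes 5/8 ÷ 1/35 = 175/8 days.
Total time = 3 + 175/8 = 199/8 days.

199/8 days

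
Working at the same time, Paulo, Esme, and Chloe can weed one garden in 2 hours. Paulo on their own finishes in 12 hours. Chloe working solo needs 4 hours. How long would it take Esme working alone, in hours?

6 hours

Combined rate is 1/2 per hour.
Known contribution: 1/12 + 1/4 = (1 + 3)/12 = 4/12 = 1/3 per hour.
So Esme's rate is 1/2 − 1/3 = 1/6, meaning 6 hours alone.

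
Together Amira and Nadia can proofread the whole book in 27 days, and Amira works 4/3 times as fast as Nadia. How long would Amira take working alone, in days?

189/4 days

Let Nadia's rate be r; then Amira's rate is (4/3)r, so together (4/3 + 1)r = (7/3)r = 1/27.
Thus r = 1/63 per day.
Nadia alone: 63 days; Amira alone: 189/4 days.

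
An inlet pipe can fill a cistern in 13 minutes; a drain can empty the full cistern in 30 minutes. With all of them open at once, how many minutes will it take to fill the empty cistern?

390/17 minutes

Net rate = 1/13 − 1/30 = (30 − 13)/390 = 17/390 per minute.
Filling time = 1 ÷ (17/390) = 390/17 minutes.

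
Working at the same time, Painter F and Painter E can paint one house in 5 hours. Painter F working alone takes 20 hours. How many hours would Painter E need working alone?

20/3 hours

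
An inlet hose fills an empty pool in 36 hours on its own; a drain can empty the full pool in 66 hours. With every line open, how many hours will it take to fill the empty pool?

396/5 hours

Net rate = 1/36 − 1/66 = (11 − 6)/396 = 5/396 per hour.
Filling time = 1 ÷ (5/396) = 396/5 hours.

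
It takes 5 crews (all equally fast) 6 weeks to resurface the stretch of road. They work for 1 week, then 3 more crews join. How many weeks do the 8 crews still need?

One crew does 1/30 of the job per week.
After 1 week with 5 crews, 1/6 is done (5/6 left).
With 8 crews the rate is 8/30 = 4/15, so the rest takes 5/6 ÷ 4/15 = 25/8 weeks.

25/8 weeks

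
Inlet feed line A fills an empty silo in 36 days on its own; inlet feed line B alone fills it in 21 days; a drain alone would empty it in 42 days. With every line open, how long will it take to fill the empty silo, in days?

Net rate = 1/36 + 1/21 − 1/42 = (7 + 12 − 6)/252 = 13/252 per day.
Filling time = 1 ÷ (13/252) = 252/13 days.

252/13 days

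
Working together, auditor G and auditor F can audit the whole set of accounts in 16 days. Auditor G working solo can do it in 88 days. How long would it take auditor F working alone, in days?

Combined rate is 1/16 per day.
Known contribution: 1/88 per day.
So auditor F's rate is 1/16 − 1/88 = 9/176, meaning 176/9 days alone.

176/9 days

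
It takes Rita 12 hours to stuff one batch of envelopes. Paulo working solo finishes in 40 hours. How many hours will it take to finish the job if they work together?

Combined rate: 1/12 + 1/40 = (10 + 3)/120 = 13/120 per hour.
Time = 1 ÷ (13/120) = 120/13 hours.

120/13 hours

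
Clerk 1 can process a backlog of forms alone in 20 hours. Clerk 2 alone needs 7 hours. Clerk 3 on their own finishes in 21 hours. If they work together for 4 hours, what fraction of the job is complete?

101/105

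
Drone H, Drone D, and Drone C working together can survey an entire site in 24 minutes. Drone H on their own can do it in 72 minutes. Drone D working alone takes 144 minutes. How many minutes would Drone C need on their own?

48 minutes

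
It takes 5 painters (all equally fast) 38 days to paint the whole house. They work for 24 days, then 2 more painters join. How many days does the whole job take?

34 days

One painter does 1/190 of the job per day.
After 24 days with 5 painters, 12/19 is done (7/19 left).
With 7 painters the rate is 7/190, so the rest takes 7/19 ÷ 7/190 = 10 days.
Total = 24 + 10 = 34 days.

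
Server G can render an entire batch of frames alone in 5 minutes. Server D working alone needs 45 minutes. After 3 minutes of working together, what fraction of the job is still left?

Combined rate: 1/5 + 1/45 = (9 + 1)/45 = 10/45 = 2/9 per minute.
In 3 minutes they complete 3·2/9 = 2/3 of the job.
So 1/3 remains.

1/3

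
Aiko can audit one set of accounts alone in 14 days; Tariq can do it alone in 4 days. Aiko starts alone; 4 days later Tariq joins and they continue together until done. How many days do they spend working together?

In 4 days Aiko does 4/14 = 2/7 of the job, leaving 5/7.
Aiko and Tariq together work at 9/28 per day, so finishing takes 5/7 ÷ 9/28 = 20/9 days.

20/9 days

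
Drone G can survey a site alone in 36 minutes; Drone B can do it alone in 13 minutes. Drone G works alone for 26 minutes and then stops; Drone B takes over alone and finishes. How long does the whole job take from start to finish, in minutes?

In 26 minutes Drone G does 26/36 = 13/18 of the job, leaving 5/18.
Drone B works at 1/13 per minute, so finishing takes 5/18 ÷ 1/13 = 65/18 minutes.
Total time = 26 + 65/18 = 533/18 minutes.

533/18 minutes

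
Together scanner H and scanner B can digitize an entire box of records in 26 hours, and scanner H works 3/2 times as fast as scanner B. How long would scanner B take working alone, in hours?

Let scanner B's rate be r; then scanner H's rate is (3/2)r, so together (3/2 + 1)r = (5/2)r = 1/26.
Thus r = 1/65 per hour.
Scanner B alone: 65 hours; scanner H alone: 130/3 hours.

65 hours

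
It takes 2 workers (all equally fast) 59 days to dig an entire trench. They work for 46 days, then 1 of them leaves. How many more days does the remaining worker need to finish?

One worker does 1/118 of the job per day.
After 46 days with 2 workers, 46/59 is done (13/59 left).
With 1 worker the rate is 1/118, so the rest takes 13/59 ÷ 1/118 = 26 days.

26 days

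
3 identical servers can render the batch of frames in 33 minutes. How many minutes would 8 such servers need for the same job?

Total work is 3·33 = 99 server-minutes.
With 8 servers: 99/8 minutes.

99/8 minutes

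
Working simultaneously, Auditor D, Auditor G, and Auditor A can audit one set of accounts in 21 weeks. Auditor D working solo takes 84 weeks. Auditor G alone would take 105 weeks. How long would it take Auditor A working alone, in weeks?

Combined rate is 1/21 per week.
Known contribution: 1/84 + 1/105 = (5 + 4)/420 = 9/420 = 3/140 per week.
So Auditor A's rate is 1/21 − 3/140 = 11/420, meaning 420/11 weeks alone.

420/11 weeks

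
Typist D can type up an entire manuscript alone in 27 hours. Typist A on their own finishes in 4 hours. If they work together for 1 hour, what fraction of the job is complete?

Combined rate: 1/27 + 1/4 = (4 + 27)/108 = 31/108 per hour.
In 1 hour they complete 1·31/108 = 31/108 of the job.

31/108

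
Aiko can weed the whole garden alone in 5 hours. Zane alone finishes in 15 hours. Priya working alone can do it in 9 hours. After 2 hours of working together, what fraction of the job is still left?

Combined rate: 1/5 + 1/15 + 1/9 = (9 + 3 + 5)/45 = 17/45 per hour.
In 2 hours they complete 2·17/45 = 34/45 of the job.
So 11/45 remains.

11/45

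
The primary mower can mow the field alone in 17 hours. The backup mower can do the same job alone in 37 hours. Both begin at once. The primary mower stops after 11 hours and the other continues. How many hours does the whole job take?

222/17 hours

In the first 11 hours the combined rate is 54/629, so 594/629 of the job is done, leaving 35/629.
After the primary mower leaves the rate is 1/37 per hour; the remaining 35/629 takes 35/17 hours.
Total = 11 + 35/17 = 222/17 hours.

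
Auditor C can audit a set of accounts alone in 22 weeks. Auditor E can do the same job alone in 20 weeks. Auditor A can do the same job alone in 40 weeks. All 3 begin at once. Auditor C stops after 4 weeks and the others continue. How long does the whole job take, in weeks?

In the first 4 weeks the combined rate is 53/440, so 53/110 of the job is done, leaving 57/110.
After auditor C leaves the rate is 3/40 per week; the remaining 57/110 takes 76/11 weeks.
Total = 4 + 76/11 = 120/11 weeks.

120/11 weeks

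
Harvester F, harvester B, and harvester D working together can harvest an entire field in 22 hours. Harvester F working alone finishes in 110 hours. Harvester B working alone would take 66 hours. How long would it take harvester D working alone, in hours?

330/7 hours

Combined rate is 1/22 per hour.
Known contribution: 1/110 + 1/66 = (3 + 5)/330 = 8/330 = 4/165 per hour.
So harvester D's rate is 1/22 − 4/165 = 7/330, meaning 330/7 hours alone.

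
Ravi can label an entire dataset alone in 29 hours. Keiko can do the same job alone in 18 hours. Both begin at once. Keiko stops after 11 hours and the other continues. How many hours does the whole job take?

203/18 hours

In the first 11 hours the combined rate is 47/522, so 517/522 of the job is done, leaving 5/522.
After Keiko leaves the rate is 1/29 per hour; the remaining 5/522 takes 5/18 hours.
Total = 11 + 5/18 = 203/18 hours.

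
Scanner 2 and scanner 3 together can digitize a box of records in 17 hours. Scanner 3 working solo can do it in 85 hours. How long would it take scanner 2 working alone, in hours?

Combined rate is 1/17 per hour.
Known contribution: 1/85 per hour.
So scanner 2's rate is 1/17 − 1/85 = 4/85, meaning 85/4 hours alone.

85/4 hours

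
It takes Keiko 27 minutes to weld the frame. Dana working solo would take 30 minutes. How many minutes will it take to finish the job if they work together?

270/19 minutes

Combined rate: 1/27 + 1/30 = (10 + 9)/270 = 19/270 per minute.
Time = 1 ÷ (19/270) = 270/19 minutes.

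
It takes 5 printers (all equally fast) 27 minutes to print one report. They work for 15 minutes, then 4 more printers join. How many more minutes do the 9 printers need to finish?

One printer does 1/135 of the job per minute.
After 15 minutes with 5 printers, 5/9 is done (4/9 left).
With 9 printers the rate is 9/135 = 1/15, so the rest takes 4/9 ÷ 1/15 = 20/3 minutes.

20/3 minutes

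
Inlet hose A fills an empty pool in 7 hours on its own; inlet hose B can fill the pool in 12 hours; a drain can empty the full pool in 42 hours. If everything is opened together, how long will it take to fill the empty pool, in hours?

84/17 hours

Net rate = 1/7 + 1/12 − 1/42 = (12 + 7 − 2)/84 = 17/84 per hour.
Filling time = 1 ÷ (17/84) = 84/17 hours.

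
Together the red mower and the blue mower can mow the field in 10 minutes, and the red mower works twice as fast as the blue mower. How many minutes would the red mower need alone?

15 minutes

Let the blue mower's rate be r; then the red mower's rate is 2r, so together (2 + 1)r = 3r = 1/10.
Thus r = 1/30 per minute.
The blue mower alone: 30 minutes; the red mower alone: 15 minutes.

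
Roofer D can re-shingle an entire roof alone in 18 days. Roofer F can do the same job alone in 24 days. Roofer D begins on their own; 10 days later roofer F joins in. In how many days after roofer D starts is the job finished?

102/7 days

In the first 10 days roofer D alone does 10/18 = 5/9 of the job, leaving 4/9.
Once everyone is working, combined rate: 1/18 + 1/24 = (4 + 3)/72 = 7/72 per day.
Remaining 4/9 at 7/72 per day takes 32/7 days.
Total from the start = 10 + 32/7 = 102/7 days.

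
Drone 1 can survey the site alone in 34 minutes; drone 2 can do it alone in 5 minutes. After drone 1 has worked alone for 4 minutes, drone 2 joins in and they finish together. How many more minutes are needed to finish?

50/13 minutes

In 4 minutes drone 1 does 4/34 = 2/17 of the job, leaving 15/17.
Drone 1 and drone 2 together work at 39/170 per minute, so finishing takes 15/17 ÷ 39/170 = 50/13 minutes.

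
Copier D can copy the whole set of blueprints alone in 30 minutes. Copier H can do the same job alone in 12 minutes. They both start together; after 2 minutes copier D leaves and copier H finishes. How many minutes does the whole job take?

In the first 2 minutes the combined rate is 7/60, so 7/30 of the job is done, leaving 23/30.
After copier D leaves the rate is 1/12 per minute; the remaining 23/30 takes 46/5 minutes.
Total = 2 + 46/5 = 56/5 minutes.

56/5 minutes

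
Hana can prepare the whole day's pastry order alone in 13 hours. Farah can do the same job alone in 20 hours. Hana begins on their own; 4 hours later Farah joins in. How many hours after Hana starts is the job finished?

In the first 4 hours Hana alone does 4/13 of the job, leaving 9/13.
Once everyone is working, combined rate: 1/13 + 1/20 = (20 + 13)/260 = 33/260 per hour.
Remaining 9/13 at 33/260 per hour takes 60/11 hours.
Total from the start = 4 + 60/11 = 104/11 hours.

104/11 hours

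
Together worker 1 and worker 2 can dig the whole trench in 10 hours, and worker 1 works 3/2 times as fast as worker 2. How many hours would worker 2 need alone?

25 hours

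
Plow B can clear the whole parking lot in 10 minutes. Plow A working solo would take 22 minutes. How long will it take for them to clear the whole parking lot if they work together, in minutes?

55/8 minutes

With two workers the combined time is the product over the sum: 10·22/(10+22) = 220/32 = 55/8 minutes.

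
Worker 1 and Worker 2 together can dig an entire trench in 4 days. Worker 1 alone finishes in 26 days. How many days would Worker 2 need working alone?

52/11 days

Combined rate is 1/4 per day.
Known contribution: 1/26 per day.
So Worker 2's rate is 1/4 − 1/26 = 11/52, meaning 52/11 days alone.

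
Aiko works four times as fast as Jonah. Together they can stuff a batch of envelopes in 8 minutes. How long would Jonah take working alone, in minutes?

Let Jonah's rate be r; then Aiko's rate is 4r, so together (4 + 1)r = 5r = 1/8.
Thus r = 1/40 per minute.
Jonah alone: 40 minutes; Aiko alone: 10 minutes.

40 minutes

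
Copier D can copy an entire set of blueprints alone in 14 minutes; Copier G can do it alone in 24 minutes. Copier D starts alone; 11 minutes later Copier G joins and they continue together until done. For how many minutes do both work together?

36/19 minutes

In 11 minutes Copier D does 11/14 of the job, leaving 3/14.
Copier D and Copier G together work at 19/168 per minute, so finishing takes 3/14 ÷ 19/168 = 36/19 minutes.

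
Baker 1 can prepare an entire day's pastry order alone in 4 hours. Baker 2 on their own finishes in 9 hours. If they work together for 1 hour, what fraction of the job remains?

23/36

Combined rate: 1/4 + 1/9 = (9 + 4)/36 = 13/36 per hour.
In 1 hour they complete 1·13/36 = 13/36 of the job.
So 23/36 remains.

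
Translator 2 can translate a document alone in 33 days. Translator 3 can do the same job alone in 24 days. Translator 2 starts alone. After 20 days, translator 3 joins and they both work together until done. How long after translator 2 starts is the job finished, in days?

484/19 days

In the first 20 days translator 2 alone does 20/33 of the job, leaving 13/33.
Once everyone is working, combined rate: 1/33 + 1/24 = (8 + 11)/264 = 19/264 per day.
Remaining 13/33 at 19/264 per day takes 104/19 days.
Total from the start = 20 + 104/19 = 484/19 days.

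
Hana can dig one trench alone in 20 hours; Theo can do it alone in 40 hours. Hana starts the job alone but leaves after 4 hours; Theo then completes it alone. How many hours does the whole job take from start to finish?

In 4 hours Hana does 4/20 = 1/5 of the job, leaving 4/5.
Theo works at 1/40 per hour, so finishing takes 4/5 ÷ 1/40 = 32 hours.
Total time = 4 + 32 = 36 hours.

36 hours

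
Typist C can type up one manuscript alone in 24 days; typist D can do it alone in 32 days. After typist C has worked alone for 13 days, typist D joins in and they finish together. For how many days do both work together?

In 13 days typist C does 13/24 of the job, leaving 11/24.
Typist C and typist D together work at 7/96 per day, so finishing takes 11/24 ÷ 7/96 = 44/7 days.

44/7 days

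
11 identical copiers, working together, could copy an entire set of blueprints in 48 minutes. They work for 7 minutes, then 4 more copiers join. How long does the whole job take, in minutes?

One copier does 1/528 of the job per minute.
After 7 minutes with 11 copiers, 7/48 is done (41/48 left).
With 15 copiers the rate is 15/528 = 5/176, so the rest takes 41/48 ÷ 5/176 = 451/15 minutes.
Total = 7 + 451/15 = 556/15 minutes.

556/15 minutes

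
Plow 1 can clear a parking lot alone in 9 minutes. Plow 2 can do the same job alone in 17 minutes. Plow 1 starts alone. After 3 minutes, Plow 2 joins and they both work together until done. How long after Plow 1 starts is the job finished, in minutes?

90/13 minutes

In the first 3 minutes Plow 1 alone does 3/9 = 1/3 of the job, leaving 2/3.
Once everyone is working, combined rate: 1/9 + 1/17 = (17 + 9)/153 = 26/153 per minute.
Remaining 2/3 at 26/153 per minute takes 51/13 minutes.
Total from the start = 3 + 51/13 = 90/13 minutes.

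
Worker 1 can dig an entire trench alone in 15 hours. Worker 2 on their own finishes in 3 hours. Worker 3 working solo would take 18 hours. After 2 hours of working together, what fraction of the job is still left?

Combined rate: 1/15 + 1/3 + 1/18 = (6 + 30 + 5)/90 = 41/90 per hour.
In 2 hours they complete 2·41/90 = 41/45 of the job.
So 4/45 remains.

4/45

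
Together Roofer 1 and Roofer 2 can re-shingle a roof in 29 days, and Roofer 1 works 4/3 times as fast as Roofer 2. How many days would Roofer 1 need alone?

Let Roofer 2's rate be r; then Roofer 1's rate is (4/3)r, so together (4/3 + 1)r = (7/3)r = 1/29.
Thus r = 3/203 per day.
Roofer 2 alone: 203/3 days; Roofer 1 alone: 203/4 days.

203/4 days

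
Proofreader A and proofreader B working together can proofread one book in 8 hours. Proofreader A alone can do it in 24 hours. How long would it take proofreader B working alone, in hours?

12 hours

Combined rate is 1/8 per hour.
Known contribution: 1/24 per hour.
So proofreader B's rate is 1/8 − 1/24 = 1/12, meaning 12 hours alone.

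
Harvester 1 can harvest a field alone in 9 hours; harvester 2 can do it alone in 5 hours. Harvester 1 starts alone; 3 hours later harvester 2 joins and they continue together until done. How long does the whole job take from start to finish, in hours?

36/7 hours

In 3 hours harvester 1 does 3/9 = 1/3 of the job, leaving 2/3.
Harvester 1 and harvester 2 together work at 14/45 per hour, so finishing takes 2/3 ÷ 14/45 = 15/7 hours.
Total time = 3 + 15/7 = 36/7 hours.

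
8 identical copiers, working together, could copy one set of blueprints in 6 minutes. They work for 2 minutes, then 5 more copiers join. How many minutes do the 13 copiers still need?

32/13 minutes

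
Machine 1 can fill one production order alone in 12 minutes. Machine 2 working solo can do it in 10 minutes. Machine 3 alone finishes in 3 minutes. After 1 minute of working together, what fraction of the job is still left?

Combined rate: 1/12 + 1/10 + 1/3 = (5 + 6 + 20)/60 = 31/60 per minute.
In 1 minute they complete 1·31/60 = 31/60 of the job.
So 29/60 remains.

29/60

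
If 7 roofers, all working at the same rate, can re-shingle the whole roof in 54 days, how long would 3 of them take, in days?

126 days

Total work is 7·54 = 378 roofer-days.
With 3 roofers: 378/3 = 126 days.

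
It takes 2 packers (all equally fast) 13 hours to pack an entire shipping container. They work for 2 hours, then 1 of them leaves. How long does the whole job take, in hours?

24 hours

One packer does 1/26 of the job per hour.
After 2 hours with 2 packers, 2/13 is done (11/13 left).
With 1 packer the rate is 1/26, so the rest takes 11/13 ÷ 1/26 = 22 hours.
Total = 2 + 22 = 24 hours.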